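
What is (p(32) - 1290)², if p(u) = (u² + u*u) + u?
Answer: 624100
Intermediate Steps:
p(u) = u + 2*u² (p(u) = (u² + u²) + u = 2*u² + u = u + 2*u²)
(p(32) - 1290)² = (32*(1 + 2*32) - 1290)² = (32*(1 + 64) - 1290)² = (32*65 - 1290)² = (2080 - 1290)² = 790² = 624100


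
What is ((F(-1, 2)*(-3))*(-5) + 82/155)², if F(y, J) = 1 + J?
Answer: 49801249/24025 ≈ 2072.9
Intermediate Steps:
((F(-1, 2)*(-3))*(-5) + 82/155)² = (((1 + 2)*(-3))*(-5) + 82/155)² = ((3*(-3))*(-5) + 82*(1/155))² = (-9*(-5) + 82/155)² = (45 + 82/155)² = (7057/155)² = 49801249/24025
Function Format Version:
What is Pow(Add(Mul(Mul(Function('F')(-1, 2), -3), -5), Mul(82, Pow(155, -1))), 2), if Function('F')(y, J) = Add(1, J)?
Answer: Rational(49801249, 24025) ≈ 2072.9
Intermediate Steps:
Pow(Add(Mul(Mul(Function('F')(-1, 2), -3), -5), Mul(82, Pow(155, -1))), 2) = Pow(Add(Mul(Mul(Add(1, 2), -3), -5), Mul(82, Pow(155, -1))), 2) = Pow(Add(Mul(Mul(3, -3), -5), Mul(82, Rational(1, 155))), 2) = Pow(Add(Mul(-9, -5), Rational(82, 155)), 2) = Pow(Add(45, Rational(82, 155)), 2) = Pow(Rational(7057, 155), 2) = Rational(49801249, 24025)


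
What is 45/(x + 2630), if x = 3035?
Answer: 9/1133 ≈ 0.0079435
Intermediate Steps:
45/(x + 2630) = 45/(3035 + 2630) = 45/5665 = (1/5665)*45 = 9/1133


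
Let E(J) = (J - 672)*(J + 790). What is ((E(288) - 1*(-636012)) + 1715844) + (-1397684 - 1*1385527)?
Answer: -845307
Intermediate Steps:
E(J) = (-672 + J)*(790 + J)
((E(288) - 1*(-636012)) + 1715844) + (-1397684 - 1*1385527) = (((-530880 + 288² + 118*288) - 1*(-636012)) + 1715844) + (-1397684 - 1*1385527) = (((-530880 + 82944 + 33984) + 636012) + 1715844) + (-1397684 - 1385527) = ((-413952 + 636012) + 1715844) - 2783211 = (222060 + 1715844) - 2783211 = 1937904 - 2783211 = -845307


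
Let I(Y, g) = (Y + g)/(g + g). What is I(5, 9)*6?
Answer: 14/3 ≈ 4.6667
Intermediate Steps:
I(Y, g) = (Y + g)/(2*g) (I(Y, g) = (Y + g)/((2*g)) = (Y + g)*(1/(2*g)) = (Y + g)/(2*g))
I(5, 9)*6 = ((1/2)*(5 + 9)/9)*6 = ((1/2)*(1/9)*14)*6 = (7/9)*6 = 14/3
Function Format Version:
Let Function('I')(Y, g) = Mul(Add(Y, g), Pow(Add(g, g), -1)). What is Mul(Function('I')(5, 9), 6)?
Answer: Rational(14, 3) ≈ 4.6667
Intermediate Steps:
Function('I')(Y, g) = Mul(Rational(1, 2), Pow(g, -1), Add(Y, g)) (Function('I')(Y, g) = Mul(Add(Y, g), Pow(Mul(2, g), -1)) = Mul(Add(Y, g), Mul(Rational(1, 2), Pow(g, -1))) = Mul(Rational(1, 2), Pow(g, -1), Add(Y, g)))
Mul(Function('I')(5, 9), 6) = Mul(Mul(Rational(1, 2), Pow(9, -1), Add(5, 9)), 6) = Mul(Mul(Rational(1, 2), Rational(1, 9), 14), 6) = Mul(Rational(7, 9), 6) = Rational(14, 3)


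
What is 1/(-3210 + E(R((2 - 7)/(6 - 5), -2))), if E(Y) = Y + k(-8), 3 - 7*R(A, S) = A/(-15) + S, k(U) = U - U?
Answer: -3/9628 ≈ -0.00031159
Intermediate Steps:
k(U) = 0
R(A, S) = 3/7 - S/7 + A/105 (R(A, S) = 3/7 - (A/(-15) + S)/7 = 3/7 - (-A/15 + S)/7 = 3/7 - (S - A/15)/7 = 3/7 + (-S/7 + A/105) = 3/7 - S/7 + A/105)
E(Y) = Y (E(Y) = Y + 0 = Y)
1/(-3210 + E(R((2 - 7)/(6 - 5), -2))) = 1/(-3210 + (3/7 - ⅐*(-2) + ((2 - 7)/(6 - 5))/105)) = 1/(-3210 + (3/7 + 2/7 + (-5/1)/105)) = 1/(-3210 + (3/7 + 2/7 + (-5*1)/105)) = 1/(-3210 + (3/7 + 2/7 + (1/105)*(-5))) = 1/(-3210 + (3/7 + 2/7 - 1/21)) = 1/(-3210 + ⅔) = 1/(-9628/3) = -3/9628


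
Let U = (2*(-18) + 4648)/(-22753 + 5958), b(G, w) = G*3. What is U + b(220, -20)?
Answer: 11080088/16795 ≈ 659.73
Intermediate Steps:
b(G, w) = 3*G
U = -4612/16795 (U = (-36 + 4648)/(-16795) = 4612*(-1/16795) = -4612/16795 ≈ -0.27461)
U + b(220, -20) = -4612/16795 + 3*220 = -4612/16795 + 660 = 11080088/16795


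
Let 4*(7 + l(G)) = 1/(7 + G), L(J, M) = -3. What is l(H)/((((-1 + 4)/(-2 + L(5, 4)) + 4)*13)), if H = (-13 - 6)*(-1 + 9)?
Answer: -4061/25636 ≈ -0.15841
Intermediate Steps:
H = -152 (H = -19*8 = -152)
l(G) = -7 + 1/(4*(7 + G))
l(H)/((((-1 + 4)/(-2 + L(5, 4)) + 4)*13)) = ((-195 - 28*(-152))/(4*(7 - 152)))/((((-1 + 4)/(-2 - 3) + 4)*13)) = ((1/4)*(-195 + 4256)/(-145))/(((3/(-5) + 4)*13)) = ((1/4)*(-1/145)*4061)/(((3*(-1/5) + 4)*13)) = -4061*1/(13*(-3/5 + 4))/580 = -4061/(580*((17/5)*13)) = -4061/(580*221/5) = -4061/580*5/221 = -4061/25636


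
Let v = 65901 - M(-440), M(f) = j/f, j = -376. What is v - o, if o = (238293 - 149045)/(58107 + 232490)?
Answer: 1053266242636/15982835 ≈ 65900.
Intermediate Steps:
o = 89248/290597 ≈ 0.30712
M(f) = -376/f
v = 3624508/55 (v = 65901 - (-376)/(-440) = 65901 - (-376)*(-1)/440 = 65901 - 1*47/55 = 65901 - 47/55 = 3624508/55 ≈ 65900.)
v - o = 3624508/55 - 1*89248/290597 = 3624508/55 - 89248/290597 = 1053266242636/15982835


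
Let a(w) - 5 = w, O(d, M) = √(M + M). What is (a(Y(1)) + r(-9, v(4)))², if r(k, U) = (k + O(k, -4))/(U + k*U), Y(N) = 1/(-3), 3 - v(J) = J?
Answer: 7153/576 + 85*I*√2/48 ≈ 12.418 + 2.5043*I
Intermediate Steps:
v(J) = 3 - J
O(d, M) = √2*√M (O(d, M) = √(2*M) = √2*√M)
Y(N) = -⅓
r(k, U) = (k + 2*I*√2)/(U + U*k) (r(k, U) = (k + √2*√(-4))/(U + k*U) = (k + √2*(2*I))/(U + U*k) = (k + 2*I*√2)/(U + U*k))
a(w) = 5 + w
(a(Y(1)) + r(-9, v(4)))² = ((5 - ⅓) + (-9 + 2*I*√2)/((3 - 1*4)*(1 - 9)))² = (14/3 + (-9 + 2*I*√2)/((3 - 4)*(-8)))² = (14/3 - ⅛*(-9 + 2*I*√2)/(-1))² = (14/3 - 1*(-⅛)*(-9 + 2*I*√2))² = (14/3 + (-9/8 + I*√2/4))² = (85/24 + I*√2/4)²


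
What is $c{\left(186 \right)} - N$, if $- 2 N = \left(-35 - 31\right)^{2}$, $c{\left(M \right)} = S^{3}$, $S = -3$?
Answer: $2151$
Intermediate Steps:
$c{\left(M \right)} = -27$ ($c{\left(M \right)} = \left(-3\right)^{3} = -27$)
$N = -2178$ ($N = - \frac{\left(-35 - 31\right)^{2}}{2} = - \frac{\left(-66\right)^{2}}{2} = \left(- \frac{1}{2}\right) 4356 = -2178$)
$c{\left(186 \right)} - N = -27 - -2178 = -27 + 2178 = 2151$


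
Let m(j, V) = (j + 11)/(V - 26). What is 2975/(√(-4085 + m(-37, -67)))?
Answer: -2975*I*√35328747/379879 ≈ -46.549*I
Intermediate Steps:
m(j, V) = (11 + j)/(-26 + V)
2975/(√(-4085 + m(-37, -67))) = 2975/(√(-4085 + (11 - 37)/(-26 - 67))) = 2975/(√(-4085 - 26/(-93))) = 2975/(√(-4085 - 1/93*(-26))) = 2975/(√(-4085 + 26/93)) = 2975/(√(-379879/93)) = 2975/((I*√35328747/93)) = 2975*(-I*√35328747/379879) = -2975*I*√35328747/379879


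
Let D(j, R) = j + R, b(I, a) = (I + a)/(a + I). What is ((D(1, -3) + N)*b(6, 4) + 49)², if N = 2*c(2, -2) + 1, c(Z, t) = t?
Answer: 1936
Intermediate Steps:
b(I, a) = 1 (b(I, a) = (I + a)/(I + a) = 1)
N = -3 (N = 2*(-2) + 1 = -4 + 1 = -3)
D(j, R) = R + j
((D(1, -3) + N)*b(6, 4) + 49)² = (((-3 + 1) - 3)*1 + 49)² = ((-2 - 3)*1 + 49)² = (-5*1 + 49)² = (-5 + 49)² = 44² = 1936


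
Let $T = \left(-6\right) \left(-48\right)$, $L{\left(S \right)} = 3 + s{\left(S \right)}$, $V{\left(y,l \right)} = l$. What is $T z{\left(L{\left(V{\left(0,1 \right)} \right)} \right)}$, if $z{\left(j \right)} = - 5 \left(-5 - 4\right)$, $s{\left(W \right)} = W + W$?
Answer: $12960$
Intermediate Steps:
$s{\left(W \right)} = 2 W$
$L{\left(S \right)} = 3 + 2 S$
$z{\left(j \right)} = 45$ ($z{\left(j \right)} = \left(-5\right) \left(-9\right) = 45$)
$T = 288$
$T z{\left(L{\left(V{\left(0,1 \right)} \right)} \right)} = 288 \cdot 45 = 12960$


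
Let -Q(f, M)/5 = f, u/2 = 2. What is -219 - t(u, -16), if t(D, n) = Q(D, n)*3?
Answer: -159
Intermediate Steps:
u = 4 (u = 2*2 = 4)
Q(f, M) = -5*f
t(D, n) = -15*D (t(D, n) = -5*D*3 = -15*D)
-219 - t(u, -16) = -219 - (-15)*4 = -219 - 1*(-60) = -219 + 60 = -159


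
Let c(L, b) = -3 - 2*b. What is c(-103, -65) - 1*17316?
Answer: -17189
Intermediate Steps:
c(-103, -65) - 1*17316 = (-3 - 2*(-65)) - 1*17316 = (-3 + 130) - 17316 = 127 - 17316 = -17189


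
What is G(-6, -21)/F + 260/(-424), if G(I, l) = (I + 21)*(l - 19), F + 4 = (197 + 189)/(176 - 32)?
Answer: 914605/2014 ≈ 454.12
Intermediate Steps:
F = -95/72 (F = -4 + (197 + 189)/(176 - 32) = -4 + 386/144 = -4 + 386*(1/144) = -4 + 193/72 = -95/72 ≈ -1.3194)
G(I, l) = (-19 + l)*(21 + I) (G(I, l) = (21 + I)*(-19 + l) = (-19 + l)*(21 + I))
G(-6, -21)/F + 260/(-424) = (-399 - 19*(-6) + 21*(-21) - 6*(-21))/(-95/72) + 260/(-424) = (-399 + 114 - 441 + 126)*(-72/95) + 260*(-1/424) = -600*(-72/95) - 65/106 = 8640/19 - 65/106 = 914605/2014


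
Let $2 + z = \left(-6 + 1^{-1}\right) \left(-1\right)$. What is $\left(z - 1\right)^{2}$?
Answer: $4$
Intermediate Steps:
$z = 3$ ($z = -2 + \left(-6 + 1^{-1}\right) \left(-1\right) = -2 + \left(-6 + 1\right) \left(-1\right) = -2 - -5 = -2 + 5 = 3$)
$\left(z - 1\right)^{2} = \left(3 - 1\right)^{2} = 2^{2} = 4$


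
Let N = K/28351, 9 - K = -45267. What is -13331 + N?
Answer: -377901905/28351 ≈ -13329.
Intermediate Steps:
K = 45276 (K = 9 - 1*(-45267) = 9 + 45267 = 45276)
N = 45276/28351 ≈ 1.5970
-13331 + N = -13331 + 45276/28351 = -377901905/28351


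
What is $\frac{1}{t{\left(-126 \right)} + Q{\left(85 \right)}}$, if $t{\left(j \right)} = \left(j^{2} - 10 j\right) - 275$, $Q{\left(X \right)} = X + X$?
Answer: $\frac{1}{17031} \approx 5.8716 \cdot 10^{-5}$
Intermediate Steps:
$Q{\left(X \right)} = 2 X$
$t{\left(j \right)} = -275 + j^{2} - 10 j$
$\frac{1}{t{\left(-126 \right)} + Q{\left(85 \right)}} = \frac{1}{\left(-275 + \left(-126\right)^{2} - -1260\right) + 2 \cdot 85} = \frac{1}{\left(-275 + 15876 + 1260\right) + 170} = \frac{1}{16861 + 170} = \frac{1}{17031}$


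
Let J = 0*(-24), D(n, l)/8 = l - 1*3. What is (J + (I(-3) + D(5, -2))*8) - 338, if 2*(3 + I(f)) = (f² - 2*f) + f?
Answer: -634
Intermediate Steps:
I(f) = -3 + f²/2 - f/2 (I(f) = -3 + ((f² - 2*f) + f)/2 = -3 + (f² - f)/2 = -3 + (f²/2 - f/2) = -3 + f²/2 - f/2)
D(n, l) = -24 + 8*l (D(n, l) = 8*(l - 1*3) = 8*(l - 3) = 8*(-3 + l) = -24 + 8*l)
J = 0
(J + (I(-3) + D(5, -2))*8) - 338 = (0 + ((-3 + (½)*(-3)² - ½*(-3)) + (-24 + 8*(-2)))*8) - 338 = (0 + ((-3 + (½)*9 + 3/2) + (-24 - 16))*8) - 338 = (0 + ((-3 + 9/2 + 3/2) - 40)*8) - 338 = (0 + (3 - 40)*8) - 338 = (0 - 37*8) - 338 = (0 - 296) - 338 = -296 - 338 = -634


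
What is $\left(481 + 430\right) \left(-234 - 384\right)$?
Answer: $-562998$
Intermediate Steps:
$\left(481 + 430\right) \left(-234 - 384\right) = 911 \left(-618\right) = -562998$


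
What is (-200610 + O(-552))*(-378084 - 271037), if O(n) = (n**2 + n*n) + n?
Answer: -265001051766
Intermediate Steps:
O(n) = n + 2*n**2 (O(n) = (n**2 + n**2) + n = 2*n**2 + n = n + 2*n**2)
(-200610 + O(-552))*(-378084 - 271037) = (-200610 - 552*(1 + 2*(-552)))*(-378084 - 271037) = (-200610 - 552*(1 - 1104))*(-649121) = (-200610 - 552*(-1103))*(-649121) = (-200610 + 608856)*(-649121) = 408246*(-649121) = -265001051766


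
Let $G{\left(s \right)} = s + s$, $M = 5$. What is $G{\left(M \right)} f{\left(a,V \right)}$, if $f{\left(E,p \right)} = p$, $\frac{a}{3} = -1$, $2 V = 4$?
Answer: $20$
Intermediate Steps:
$G{\left(s \right)} = 2 s$
$V = 2$ ($V = \frac{1}{2} \cdot 4 = 2$)
$a = -3$ ($a = 3 \left(-1\right) = -3$)
$G{\left(M \right)} f{\left(a,V \right)} = 2 \cdot 5 \cdot 2 = 10 \cdot 2 = 20$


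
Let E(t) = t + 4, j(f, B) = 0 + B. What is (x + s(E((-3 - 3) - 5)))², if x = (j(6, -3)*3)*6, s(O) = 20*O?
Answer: 37636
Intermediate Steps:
j(f, B) = B
E(t) = 4 + t
x = -54 (x = -3*3*6 = -9*6 = -54)
(x + s(E((-3 - 3) - 5)))² = (-54 + 20*(4 + ((-3 - 3) - 5)))² = (-54 + 20*(4 + (-6 - 5)))² = (-54 + 20*(4 - 11))² = (-54 + 20*(-7))² = (-54 - 140)² = (-194)² = 37636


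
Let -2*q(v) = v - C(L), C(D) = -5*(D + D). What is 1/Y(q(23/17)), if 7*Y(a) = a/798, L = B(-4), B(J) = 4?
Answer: -9996/37 ≈ -270.16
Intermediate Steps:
L = 4
C(D) = -10*D
q(v) = -20 - v/2 (q(v) = -(v - (-10)*4)/2 = -(v - 1*(-40))/2 = -(v + 40)/2 = -(40 + v)/2 = -20 - v/2)
Y(a) = a/5586 (Y(a) = (a/798)/7 = a/5586)
1/Y(q(23/17)) = 1/((-20 - 23/(2*17))/5586) = 1/((-20 - 1/2*23/17)/5586) = 1/((-20 - 23/34)/5586) = 1/((1/5586)*(-703/34)) = 1/(-37/9996) = -9996/37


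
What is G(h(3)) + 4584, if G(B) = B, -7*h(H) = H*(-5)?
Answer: 32103/7 ≈ 4586.1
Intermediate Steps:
h(H) = 5*H/7 (h(H) = -H*(-5)/7 = -(-5)*H/7 = 5*H/7)
G(h(3)) + 4584 = (5/7)*3 + 4584 = 15/7 + 4584 = 32103/7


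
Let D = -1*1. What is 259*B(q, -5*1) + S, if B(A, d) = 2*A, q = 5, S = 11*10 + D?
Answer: 2699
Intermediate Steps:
D = -1
S = 109 (S = 11*10 - 1 = 110 - 1 = 109)
259*B(q, -5*1) + S = 259*(2*5) + 109 = 259*10 + 109 = 2590 + 109 = 2699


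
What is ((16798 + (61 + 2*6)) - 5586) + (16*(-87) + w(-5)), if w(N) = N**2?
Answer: 9918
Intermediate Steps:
((16798 + (61 + 2*6)) - 5586) + (16*(-87) + w(-5)) = ((16798 + (61 + 2*6)) - 5586) + (16*(-87) + (-5)**2) = ((16798 + (61 + 12)) - 5586) + (-1392 + 25) = ((16798 + 73) - 5586) - 1367 = (16871 - 5586) - 1367 = 11285 - 1367 = 9918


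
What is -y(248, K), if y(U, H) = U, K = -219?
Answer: -248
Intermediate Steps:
-y(248, K) = -1*248 = -248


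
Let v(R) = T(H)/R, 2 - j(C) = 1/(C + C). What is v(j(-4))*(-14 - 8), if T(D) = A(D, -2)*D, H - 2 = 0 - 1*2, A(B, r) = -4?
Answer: 0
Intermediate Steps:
H = 0 (H = 2 + (0 - 1*2) = 2 + (0 - 2) = 2 - 2 = 0)
j(C) = 2 - 1/(2*C) (j(C) = 2 - 1/(C + C) = 2 - 1/(2*C))
T(D) = -4*D
v(R) = 0 (v(R) = (-4*0)/R = 0/R = 0)
v(j(-4))*(-14 - 8) = 0*(-14 - 8) = 0*(-22) = 0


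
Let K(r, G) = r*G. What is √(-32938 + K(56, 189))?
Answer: I*√22354 ≈ 149.51*I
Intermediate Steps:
K(r, G) = G*r
√(-32938 + K(56, 189)) = √(-32938 + 189*56) = √(-32938 + 10584) = √(-22354) = I*√22354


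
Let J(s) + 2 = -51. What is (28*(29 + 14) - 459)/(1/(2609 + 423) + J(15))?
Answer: -451768/32139 ≈ -14.057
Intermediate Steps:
J(s) = -53 (J(s) = -2 - 51 = -53)
(28*(29 + 14) - 459)/(1/(2609 + 423) + J(15)) = (28*(29 + 14) - 459)/(1/(2609 + 423) - 53) = (28*43 - 459)/(1/3032 - 53) = (1204 - 459)/(1/3032 - 53) = 745/(-160695/3032) = 745*(-3032/160695) = -451768/32139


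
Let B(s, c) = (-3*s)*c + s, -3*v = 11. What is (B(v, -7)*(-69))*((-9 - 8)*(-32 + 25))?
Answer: 662354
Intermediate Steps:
v = -11/3 (v = -⅓*11 = -11/3 ≈ -3.6667)
B(s, c) = s - 3*c*s (B(s, c) = -3*c*s + s = s - 3*c*s)
(B(v, -7)*(-69))*((-9 - 8)*(-32 + 25)) = (-11*(1 - 3*(-7))/3*(-69))*((-9 - 8)*(-32 + 25)) = (-11*(1 + 21)/3*(-69))*(-17*(-7)) = (-11/3*22*(-69))*119 = -242/3*(-69)*119 = 5566*119 = 662354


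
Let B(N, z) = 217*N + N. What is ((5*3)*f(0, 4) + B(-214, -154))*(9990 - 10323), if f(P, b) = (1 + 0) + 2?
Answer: 15520131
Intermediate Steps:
f(P, b) = 3 (f(P, b) = 1 + 2 = 3)
B(N, z) = 218*N
((5*3)*f(0, 4) + B(-214, -154))*(9990 - 10323) = ((5*3)*3 + 218*(-214))*(9990 - 10323) = (15*3 - 46652)*(-333) = (45 - 46652)*(-333) = -46607*(-333) = 15520131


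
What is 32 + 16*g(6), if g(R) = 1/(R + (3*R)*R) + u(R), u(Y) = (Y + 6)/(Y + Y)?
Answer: 2744/57 ≈ 48.140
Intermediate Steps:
u(Y) = (6 + Y)/(2*Y) (u(Y) = (6 + Y)/((2*Y)) = (6 + Y)*(1/(2*Y)) = (6 + Y)/(2*Y))
g(R) = 1/(R + 3*R**2) + (6 + R)/(2*R) (g(R) = 1/(R + (3*R)*R) + (6 + R)/(2*R) = 1/(R + 3*R**2) + (6 + R)/(2*R))
32 + 16*g(6) = 32 + 16*((1/2)*(8 + 6 + 3*6*(6 + 6))/(6*(1 + 3*6))) = 32 + 16*((1/2)*(1/6)*(8 + 6 + 3*6*12)/(1 + 18)) = 32 + 16*((1/2)*(1/6)*(8 + 6 + 216)/19) = 32 + 16*((1/2)*(1/6)*(1/19)*230) = 32 + 16*(115/114) = 32 + 920/57 = 2744/57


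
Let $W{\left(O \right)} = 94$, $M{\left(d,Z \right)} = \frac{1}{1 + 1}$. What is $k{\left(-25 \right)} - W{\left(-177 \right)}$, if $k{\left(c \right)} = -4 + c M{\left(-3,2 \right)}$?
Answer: $- \frac{221}{2} \approx -110.5$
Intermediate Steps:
$M{\left(d,Z \right)} = \frac{1}{2}$
$k{\left(c \right)} = -4 + \frac{c}{2}$ ($k{\left(c \right)} = -4 + c \frac{1}{2} = -4 + \frac{c}{2}$)
$k{\left(-25 \right)} - W{\left(-177 \right)} = \left(-4 + \frac{1}{2} \left(-25\right)\right) - 94 = \left(-4 - \frac{25}{2}\right) - 94 = - \frac{33}{2} - 94 = - \frac{221}{2}$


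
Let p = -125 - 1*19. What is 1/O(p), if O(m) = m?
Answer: -1/144 ≈ -0.0069444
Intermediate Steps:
p = -144 (p = -125 - 19 = -144)
1/O(p) = 1/(-144) = -1/144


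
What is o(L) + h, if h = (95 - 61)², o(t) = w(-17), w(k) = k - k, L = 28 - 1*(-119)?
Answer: 1156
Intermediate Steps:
L = 147 (L = 28 + 119 = 147)
w(k) = 0
o(t) = 0
h = 1156 (h = 34² = 1156)
o(L) + h = 0 + 1156 = 1156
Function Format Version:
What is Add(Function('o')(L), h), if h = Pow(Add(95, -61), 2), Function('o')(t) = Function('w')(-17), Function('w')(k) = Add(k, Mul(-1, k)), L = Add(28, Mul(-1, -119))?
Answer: 1156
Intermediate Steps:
L = 147 (L = Add(28, 119) = 147)
Function('w')(k) = 0
Function('o')(t) = 0
h = 1156 (h = Pow(34, 2) = 1156)
Add(Function('o')(L), h) = Add(0, 1156) = 1156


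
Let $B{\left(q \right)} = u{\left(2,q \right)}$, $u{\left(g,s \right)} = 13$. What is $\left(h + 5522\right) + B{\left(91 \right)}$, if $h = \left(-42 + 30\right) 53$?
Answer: $4899$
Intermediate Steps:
$B{\left(q \right)} = 13$
$h = -636$ ($h = \left(-12\right) 53 = -636$)
$\left(h + 5522\right) + B{\left(91 \right)} = \left(-636 + 5522\right) + 13 = 4886 + 13 = 4899$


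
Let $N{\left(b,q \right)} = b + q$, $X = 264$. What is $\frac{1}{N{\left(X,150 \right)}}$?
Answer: $\frac{1}{414} \approx 0.0024155$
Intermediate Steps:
$\frac{1}{N{\left(X,150 \right)}} = \frac{1}{264 + 150} = \frac{1}{414}$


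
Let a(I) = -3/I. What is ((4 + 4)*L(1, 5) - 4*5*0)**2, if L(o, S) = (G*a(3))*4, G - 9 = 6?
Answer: 230400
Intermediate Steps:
G = 15 (G = 9 + 6 = 15)
L(o, S) = -60 (L(o, S) = (15*(-3/3))*4 = (15*(-3*1/3))*4 = (15*(-1))*4 = -15*4 = -60)
((4 + 4)*L(1, 5) - 4*5*0)**2 = ((4 + 4)*(-60) - 4*5*0)**2 = (8*(-60) - 20*0)**2 = (-480 + 0)**2 = (-480)**2 = 230400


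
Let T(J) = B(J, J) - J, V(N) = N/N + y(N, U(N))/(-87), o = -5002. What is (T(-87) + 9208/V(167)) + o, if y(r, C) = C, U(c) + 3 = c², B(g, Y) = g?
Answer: -139851694/27799 ≈ -5030.8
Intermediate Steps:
U(c) = -3 + c²
V(N) = 30/29 - N²/87 (V(N) = N/N + (-3 + N²)/(-87) = 1 + (-3 + N²)*(-1/87) = 1 + (1/29 - N²/87) = 30/29 - N²/87)
T(J) = 0 (T(J) = J - J = 0)
(T(-87) + 9208/V(167)) + o = (0 + 9208/(30/29 - 1/87*167²)) - 5002 = (0 + 9208/(30/29 - 1/87*27889)) - 5002 = (0 + 9208/(30/29 - 27889/87)) - 5002 = (0 + 9208/(-27799/87)) - 5002 = (0 + 9208*(-87/27799)) - 5002 = (0 - 801096/27799) - 5002 = -801096/27799 - 5002 = -139851694/27799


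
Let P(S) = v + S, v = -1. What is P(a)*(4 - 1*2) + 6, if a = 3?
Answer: 10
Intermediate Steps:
P(S) = -1 + S
P(a)*(4 - 1*2) + 6 = (-1 + 3)*(4 - 1*2) + 6 = 2*(4 - 2) + 6 = 2*2 + 6 = 4 + 6 = 10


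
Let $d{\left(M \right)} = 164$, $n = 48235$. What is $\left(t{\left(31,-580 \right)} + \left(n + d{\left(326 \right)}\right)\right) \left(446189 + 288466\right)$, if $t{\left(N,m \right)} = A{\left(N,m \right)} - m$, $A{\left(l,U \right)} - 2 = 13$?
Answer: $35993687070$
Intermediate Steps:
$A{\left(l,U \right)} = 15$ ($A{\left(l,U \right)} = 2 + 13 = 15$)
$t{\left(N,m \right)} = 15 - m$
$\left(t{\left(31,-580 \right)} + \left(n + d{\left(326 \right)}\right)\right) \left(446189 + 288466\right) = \left(\left(15 - -580\right) + \left(48235 + 164\right)\right) \left(446189 + 288466\right) = \left(\left(15 + 580\right) + 48399\right) 734655 = \left(595 + 48399\right) 734655 = 48994 \cdot 734655 = 35993687070$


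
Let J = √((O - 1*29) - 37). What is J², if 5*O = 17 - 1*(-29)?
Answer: -284/5 ≈ -56.800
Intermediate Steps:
O = 46/5 (O = (17 - 1*(-29))/5 = (17 + 29)/5 = (⅕)*46 = 46/5 ≈ 9.2000)
J = 2*I*√355/5 (J = √((46/5 - 1*29) - 37) = √((46/5 - 29) - 37) = √(-99/5 - 37) = √(-284/5) = 2*I*√355/5 ≈ 7.5366*I)
J² = (2*I*√355/5)² = -284/5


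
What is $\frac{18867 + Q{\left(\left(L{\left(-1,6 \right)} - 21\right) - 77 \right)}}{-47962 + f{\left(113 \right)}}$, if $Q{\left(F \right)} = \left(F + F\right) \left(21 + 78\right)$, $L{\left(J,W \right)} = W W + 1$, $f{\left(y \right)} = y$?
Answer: $- \frac{6789}{47849} \approx -0.14188$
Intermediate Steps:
$L{\left(J,W \right)} = 1 + W^{2}$ ($L{\left(J,W \right)} = W^{2} + 1 = 1 + W^{2}$)
$Q{\left(F \right)} = 198 F$ ($Q{\left(F \right)} = 2 F 99 = 198 F$)
$\frac{18867 + Q{\left(\left(L{\left(-1,6 \right)} - 21\right) - 77 \right)}}{-47962 + f{\left(113 \right)}} = \frac{18867 + 198 \left(\left(\left(1 + 6^{2}\right) - 21\right) - 77\right)}{-47962 + 113} = \frac{18867 + 198 \left(\left(\left(1 + 36\right) - 21\right) - 77\right)}{-47849} = \left(18867 + 198 \left(\left(37 - 21\right) - 77\right)\right) \left(- \frac{1}{47849}\right) = \left(18867 + 198 \left(16 - 77\right)\right) \left(- \frac{1}{47849}\right) = \left(18867 + 198 \left(-61\right)\right) \left(- \frac{1}{47849}\right) = \left(18867 - 12078\right) \left(- \frac{1}{47849}\right) = 6789 \left(- \frac{1}{47849}\right) = - \frac{6789}{47849}$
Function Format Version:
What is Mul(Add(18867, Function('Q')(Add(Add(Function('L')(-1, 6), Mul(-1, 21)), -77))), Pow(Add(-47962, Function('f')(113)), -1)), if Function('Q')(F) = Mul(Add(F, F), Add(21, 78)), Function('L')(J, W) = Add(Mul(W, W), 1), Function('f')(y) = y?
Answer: Rational(-6789, 47849) ≈ -0.14188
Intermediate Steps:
Function('L')(J, W) = Add(1, Pow(W, 2)) (Function('L')(J, W) = Add(Pow(W, 2), 1) = Add(1, Pow(W, 2)))
Function('Q')(F) = Mul(198, F) (Function('Q')(F) = Mul(Mul(2, F), 99) = Mul(198, F))
Mul(Add(18867, Function('Q')(Add(Add(Function('L')(-1, 6), Mul(-1, 21)), -77))), Pow(Add(-47962, Function('f')(113)), -1)) = Mul(Add(18867, Mul(198, Add(Add(Add(1, Pow(6, 2)), Mul(-1, 21)), -77))), Pow(Add(-47962, 113), -1)) = Mul(Add(18867, Mul(198, Add(Add(Add(1, 36), -21), -77))), Pow(-47849, -1)) = Mul(Add(18867, Mul(198, Add(Add(37, -21), -77))), Rational(-1, 47849)) = Mul(Add(18867, Mul(198, Add(16, -77))), Rational(-1, 47849)) = Mul(Add(18867, Mul(198, -61)), Rational(-1, 47849)) = Mul(Add(18867, -12078), Rational(-1, 47849)) = Mul(6789, Rational(-1, 47849)) = Rational(-6789, 47849)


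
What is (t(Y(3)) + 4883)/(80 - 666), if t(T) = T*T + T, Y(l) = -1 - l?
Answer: -4895/586 ≈ -8.3532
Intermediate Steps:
t(T) = T + T**2 (t(T) = T**2 + T = T + T**2)
(t(Y(3)) + 4883)/(80 - 666) = ((-1 - 1*3)*(1 + (-1 - 1*3)) + 4883)/(80 - 666) = ((-1 - 3)*(1 + (-1 - 3)) + 4883)/(-586) = (-4*(1 - 4) + 4883)*(-1/586) = (-4*(-3) + 4883)*(-1/586) = (12 + 4883)*(-1/586) = 4895*(-1/586) = -4895/586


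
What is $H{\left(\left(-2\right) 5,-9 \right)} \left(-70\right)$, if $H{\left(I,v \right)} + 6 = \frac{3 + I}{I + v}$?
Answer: $\frac{7490}{19} \approx 394.21$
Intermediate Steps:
$H{\left(I,v \right)} = -6 + \frac{3 + I}{I + v}$
$H{\left(\left(-2\right) 5,-9 \right)} \left(-70\right) = \frac{3 - -54 - 5 \left(\left(-2\right) 5\right)}{\left(-2\right) 5 - 9} \left(-70\right) = \frac{3 + 54 - -50}{-10 - 9} \left(-70\right) = \frac{3 + 54 + 50}{-19} \left(-70\right) = \left(- \frac{1}{19}\right) 107 \left(-70\right) = \left(- \frac{107}{19}\right) \left(-70\right) = \frac{7490}{19}$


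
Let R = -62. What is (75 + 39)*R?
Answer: -7068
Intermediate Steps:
(75 + 39)*R = (75 + 39)*(-62) = 114*(-62) = -7068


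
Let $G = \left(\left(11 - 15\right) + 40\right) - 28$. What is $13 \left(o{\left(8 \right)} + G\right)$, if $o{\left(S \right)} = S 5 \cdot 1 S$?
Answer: $4264$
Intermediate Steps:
$G = 8$ ($G = \left(\left(11 - 15\right) + 40\right) - 28 = \left(-4 + 40\right) - 28 = 36 - 28 = 8$)
$o{\left(S \right)} = 5 S^{2}$ ($o{\left(S \right)} = 5 S 1 S = 5 S S = 5 S^{2}$)
$13 \left(o{\left(8 \right)} + G\right) = 13 \left(5 \cdot 8^{2} + 8\right) = 13 \left(5 \cdot 64 + 8\right) = 13 \left(320 + 8\right) = 13 \cdot 328 = 4264$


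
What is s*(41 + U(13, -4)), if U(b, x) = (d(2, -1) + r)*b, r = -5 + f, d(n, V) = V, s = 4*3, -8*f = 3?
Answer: -1005/2 ≈ -502.50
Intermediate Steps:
f = -3/8 (f = -⅛*3 = -3/8 ≈ -0.37500)
s = 12
r = -43/8 (r = -5 - 3/8 = -43/8 ≈ -5.3750)
U(b, x) = -51*b/8 (U(b, x) = (-1 - 43/8)*b = -51*b/8)
s*(41 + U(13, -4)) = 12*(41 - 51/8*13) = 12*(41 - 663/8) = 12*(-335/8) = -1005/2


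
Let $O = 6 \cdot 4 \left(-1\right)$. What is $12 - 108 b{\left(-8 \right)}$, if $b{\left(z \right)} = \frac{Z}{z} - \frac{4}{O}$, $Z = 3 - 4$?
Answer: $- \frac{39}{2} \approx -19.5$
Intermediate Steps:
$O = -24$ ($O = 24 \left(-1\right) = -24$)
$Z = -1$
$b{\left(z \right)} = \frac{1}{6} - \frac{1}{z}$ ($b{\left(z \right)} = - \frac{1}{z} - \frac{4}{-24} = - \frac{1}{z} - - \frac{1}{6} = - \frac{1}{z} + \frac{1}{6} = \frac{1}{6} - \frac{1}{z}$)
$12 - 108 b{\left(-8 \right)} = 12 - 108 \frac{-6 - 8}{6 \left(-8\right)} = 12 - 108 \cdot \frac{1}{6} \left(- \frac{1}{8}\right) \left(-14\right) = 12 - \frac{63}{2} = - \frac{39}{2}$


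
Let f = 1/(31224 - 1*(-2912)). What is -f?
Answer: -1/34136 ≈ -2.9295e-5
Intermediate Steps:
f = 1/34136 (f = 1/(31224 + 2912) = 1/34136 ≈ 2.9295e-5)
-f = -1*1/34136 = -1/34136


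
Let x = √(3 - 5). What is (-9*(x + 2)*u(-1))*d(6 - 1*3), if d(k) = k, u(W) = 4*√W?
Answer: -216*I + 108*√2 ≈ 152.74 - 216.0*I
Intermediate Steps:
x = I*√2 (x = √(-2) = I*√2 ≈ 1.4142*I)
(-9*(x + 2)*u(-1))*d(6 - 1*3) = (-9*(I*√2 + 2)*4*√(-1))*(6 - 1*3) = (-9*(2 + I*√2)*4*I)*(6 - 3) = -36*I*(2 + I*√2)*3 = -108*I*(2 + I*√2)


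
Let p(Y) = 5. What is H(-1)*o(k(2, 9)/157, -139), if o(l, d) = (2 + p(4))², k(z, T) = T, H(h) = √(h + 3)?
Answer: 49*√2 ≈ 69.297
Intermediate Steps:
H(h) = √(3 + h)
o(l, d) = 49 (o(l, d) = (2 + 5)² = 7² = 49)
H(-1)*o(k(2, 9)/157, -139) = √(3 - 1)*49 = √2*49 = 49*√2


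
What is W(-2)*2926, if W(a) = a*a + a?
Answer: 5852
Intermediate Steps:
W(a) = a + a² (W(a) = a² + a = a + a²)
W(-2)*2926 = -2*(1 - 2)*2926 = -2*(-1)*2926 = 2*2926 = 5852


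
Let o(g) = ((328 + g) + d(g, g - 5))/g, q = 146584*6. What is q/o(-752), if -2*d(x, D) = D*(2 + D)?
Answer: 1322774016/572383 ≈ 2311.0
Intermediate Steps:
q = 879504
d(x, D) = -D*(2 + D)/2
o(g) = (328 + g - (-5 + g)*(-3 + g)/2)/g (o(g) = ((328 + g) - (g - 5)*(2 + (g - 5))/2)/g = ((328 + g) - (-5 + g)*(2 + (-5 + g))/2)/g = ((328 + g) - (-5 + g)*(-3 + g)/2)/g = (328 + g - (-5 + g)*(-3 + g)/2)/g)
q/o(-752) = 879504/(5 - 1/2*(-752) + (641/2)/(-752)) = 879504/(5 + 376 + (641/2)*(-1/752)) = 879504/(5 + 376 - 641/1504) = 879504/(572383/1504) = 879504*(1504/572383) = 1322774016/572383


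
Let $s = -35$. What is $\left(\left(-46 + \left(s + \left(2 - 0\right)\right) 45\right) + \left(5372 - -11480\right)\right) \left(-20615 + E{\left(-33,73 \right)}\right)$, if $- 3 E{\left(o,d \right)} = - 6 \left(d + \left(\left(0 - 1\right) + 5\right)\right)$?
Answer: $-313482981$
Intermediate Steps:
$E{\left(o,d \right)} = 8 + 2 d$ ($E{\left(o,d \right)} = - \frac{\left(-6\right) \left(d + \left(\left(0 - 1\right) + 5\right)\right)}{3} = - \frac{\left(-6\right) \left(d + \left(-1 + 5\right)\right)}{3} = - \frac{\left(-6\right) \left(d + 4\right)}{3} = - \frac{\left(-6\right) \left(4 + d\right)}{3} = - \frac{-24 - 6 d}{3} = 8 + 2 d$)
$\left(\left(-46 + \left(s + \left(2 - 0\right)\right) 45\right) + \left(5372 - -11480\right)\right) \left(-20615 + E{\left(-33,73 \right)}\right) = \left(\left(-46 + \left(-35 + \left(2 - 0\right)\right) 45\right) + \left(5372 - -11480\right)\right) \left(-20615 + \left(8 + 2 \cdot 73\right)\right) = \left(\left(-46 + \left(-35 + \left(2 + 0\right)\right) 45\right) + \left(5372 + 11480\right)\right) \left(-20615 + \left(8 + 146\right)\right) = \left(\left(-46 + \left(-35 + 2\right) 45\right) + 16852\right) \left(-20615 + 154\right) = \left(\left(-46 - 1485\right) + 16852\right) \left(-20461\right) = \left(-1531 + 16852\right) \left(-20461\right) = 15321 \left(-20461\right) = -313482981$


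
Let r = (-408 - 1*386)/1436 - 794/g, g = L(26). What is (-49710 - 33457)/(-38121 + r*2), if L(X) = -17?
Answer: 507568201/232089120 ≈ 2.1870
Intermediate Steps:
g = -17
r = 563343/12206 (r = (-408 - 1*386)/1436 - 794/(-17) = (-408 - 386)*(1/1436) - 794*(-1/17) = -794*1/1436 + 794/17 = -397/718 + 794/17 = 563343/12206 ≈ 46.153)
(-49710 - 33457)/(-38121 + r*2) = (-49710 - 33457)/(-38121 + (563343/12206)*2) = -83167/(-38121 + 563343/6103) = -83167/(-232089120/6103) = -83167*(-6103/232089120) = 507568201/232089120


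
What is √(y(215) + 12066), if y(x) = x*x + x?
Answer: 7*√1194 ≈ 241.88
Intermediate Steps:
y(x) = x + x² (y(x) = x² + x = x + x²)
√(y(215) + 12066) = √(215*(1 + 215) + 12066) = √(215*216 + 12066) = √(46440 + 12066) = √58506 = 7*√1194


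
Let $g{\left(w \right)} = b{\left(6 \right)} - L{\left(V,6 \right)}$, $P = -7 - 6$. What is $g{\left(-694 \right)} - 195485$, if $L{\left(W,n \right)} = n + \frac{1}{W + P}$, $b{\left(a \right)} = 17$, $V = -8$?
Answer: $- \frac{4104953}{21} \approx -1.9547 \cdot 10^{5}$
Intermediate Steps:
$P = -13$ ($P = -7 - 6 = -13$)
$L{\left(W,n \right)} = n + \frac{1}{-13 + W}$ ($L{\left(W,n \right)} = n + \frac{1}{W - 13} = n + \frac{1}{-13 + W}$)
$g{\left(w \right)} = \frac{232}{21}$ ($g{\left(w \right)} = 17 - \frac{1 - 78 - 48}{-13 - 8} = 17 - \frac{1 - 78 - 48}{-21} = 17 - \left(- \frac{1}{21}\right) \left(-125\right) = 17 - \frac{125}{21} = \frac{232}{21}$)
$g{\left(-694 \right)} - 195485 = \frac{232}{21} - 195485 = - \frac{4104953}{21}$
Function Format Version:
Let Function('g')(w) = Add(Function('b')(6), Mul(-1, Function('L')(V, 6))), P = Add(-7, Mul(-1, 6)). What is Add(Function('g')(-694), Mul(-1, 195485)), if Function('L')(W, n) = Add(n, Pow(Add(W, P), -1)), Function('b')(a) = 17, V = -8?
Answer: Rational(-4104953, 21) ≈ -1.9547e+5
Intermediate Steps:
P = -13 (P = Add(-7, -6) = -13)
Function('L')(W, n) = Add(n, Pow(Add(-13, W), -1)) (Function('L')(W, n) = Add(n, Pow(Add(W, -13), -1)) = Add(n, Pow(Add(-13, W), -1)))
Function('g')(w) = Rational(232, 21) (Function('g')(w) = Add(17, Mul(-1, Mul(Pow(Add(-13, -8), -1), Add(1, Mul(-13, 6), Mul(-8, 6))))) = Add(17, Mul(-1, Mul(Pow(-21, -1), Add(1, -78, -48)))) = Add(17, Mul(-1, Mul(Rational(-1, 21), -125))) = Add(17, Mul(-1, Rational(125, 21))) = Add(17, Rational(-125, 21)) = Rational(232, 21))
Add(Function('g')(-694), Mul(-1, 195485)) = Add(Rational(232, 21), Mul(-1, 195485)) = Add(Rational(232, 21), -195485) = Rational(-4104953, 21)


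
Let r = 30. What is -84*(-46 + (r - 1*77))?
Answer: 7812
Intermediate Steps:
-84*(-46 + (r - 1*77)) = -84*(-46 + (30 - 1*77)) = -84*(-46 + (30 - 77)) = -84*(-46 - 47) = -84*(-93) = 7812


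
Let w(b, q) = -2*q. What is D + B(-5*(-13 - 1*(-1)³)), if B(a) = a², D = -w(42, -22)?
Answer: 3556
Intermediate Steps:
D = -44 (D = -(-2)*(-22) = -1*44 = -44)
D + B(-5*(-13 - 1*(-1)³)) = -44 + (-5*(-13 - 1*(-1)³))² = -44 + (-5*(-13 - 1*(-1)))² = -44 + (-5*(-13 + 1))² = -44 + (-5*(-12))² = -44 + 60² = -44 + 3600 = 3556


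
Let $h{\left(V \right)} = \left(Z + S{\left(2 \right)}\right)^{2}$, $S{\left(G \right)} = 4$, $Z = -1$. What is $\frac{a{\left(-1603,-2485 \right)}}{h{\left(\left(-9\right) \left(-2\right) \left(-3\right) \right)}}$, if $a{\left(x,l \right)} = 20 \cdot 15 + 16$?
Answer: $\frac{316}{9} \approx 35.111$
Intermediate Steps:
$a{\left(x,l \right)} = 316$ ($a{\left(x,l \right)} = 300 + 16 = 316$)
$h{\left(V \right)} = 9$ ($h{\left(V \right)} = \left(-1 + 4\right)^{2} = 3^{2} = 9$)
$\frac{a{\left(-1603,-2485 \right)}}{h{\left(\left(-9\right) \left(-2\right) \left(-3\right) \right)}} = \frac{316}{9}$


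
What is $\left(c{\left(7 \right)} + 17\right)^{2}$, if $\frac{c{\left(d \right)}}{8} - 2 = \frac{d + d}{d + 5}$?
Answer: $\frac{16129}{9} \approx 1792.1$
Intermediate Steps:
$c{\left(d \right)} = 16 + \frac{16 d}{5 + d}$ ($c{\left(d \right)} = 16 + 8 \frac{d + d}{d + 5} = 16 + 8 \frac{2 d}{5 + d} = 16 + \frac{16 d}{5 + d}$)
$\left(c{\left(7 \right)} + 17\right)^{2} = \left(\frac{16 \left(5 + 2 \cdot 7\right)}{5 + 7} + 17\right)^{2} = \left(\frac{16 \left(5 + 14\right)}{12} + 17\right)^{2} = \left(16 \cdot \frac{1}{12} \cdot 19 + 17\right)^{2} = \left(\frac{76}{3} + 17\right)^{2} = \left(\frac{127}{3}\right)^{2} = \frac{16129}{9}$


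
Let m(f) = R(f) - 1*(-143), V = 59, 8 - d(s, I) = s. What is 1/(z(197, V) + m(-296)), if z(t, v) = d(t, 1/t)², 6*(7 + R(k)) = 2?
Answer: 3/107572 ≈ 2.7888e-5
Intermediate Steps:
d(s, I) = 8 - s
R(k) = -20/3 (R(k) = -7 + (⅙)*2 = -7 + ⅓ = -20/3)
z(t, v) = (8 - t)²
m(f) = 409/3 (m(f) = -20/3 - 1*(-143) = -20/3 + 143 = 409/3)
1/(z(197, V) + m(-296)) = 1/((-8 + 197)² + 409/3) = 1/(189² + 409/3) = 1/(35721 + 409/3) = 1/(107572/3) = 3/107572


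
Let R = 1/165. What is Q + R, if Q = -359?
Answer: -59234/165 ≈ -358.99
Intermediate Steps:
R = 1/165 ≈ 0.0060606
Q + R = -359 + 1/165 = -59234/165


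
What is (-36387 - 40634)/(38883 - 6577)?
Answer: -77021/32306 ≈ -2.3841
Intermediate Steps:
(-36387 - 40634)/(38883 - 6577) = -77021/32306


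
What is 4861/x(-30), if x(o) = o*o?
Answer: 4861/900 ≈ 5.4011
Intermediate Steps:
x(o) = o²
4861/x(-30) = 4861/((-30)²) = 4861/900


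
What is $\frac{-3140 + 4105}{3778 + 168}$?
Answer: $\frac{965}{3946} \approx 0.24455$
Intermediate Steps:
$\frac{-3140 + 4105}{3778 + 168} = \frac{965}{3946}$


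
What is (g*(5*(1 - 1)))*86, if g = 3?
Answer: 0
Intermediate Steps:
(g*(5*(1 - 1)))*86 = (3*(5*(1 - 1)))*86 = (3*(5*0))*86 = (3*0)*86 = 0*86 = 0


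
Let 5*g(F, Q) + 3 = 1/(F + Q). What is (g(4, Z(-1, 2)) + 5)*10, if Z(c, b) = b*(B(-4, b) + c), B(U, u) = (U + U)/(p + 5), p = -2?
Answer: 217/5 ≈ 43.400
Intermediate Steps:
B(U, u) = 2*U/3 (B(U, u) = (U + U)/(-2 + 5) = (2*U)/3 = (2*U)*(⅓) = 2*U/3)
Z(c, b) = b*(-8/3 + c) (Z(c, b) = b*((⅔)*(-4) + c) = b*(-8/3 + c))
g(F, Q) = -⅗ + 1/(5*(F + Q))
(g(4, Z(-1, 2)) + 5)*10 = ((1 - 3*4 - 2*(-8 + 3*(-1)))/(5*(4 + (⅓)*2*(-8 + 3*(-1)))) + 5)*10 = ((1 - 12 - 2*(-8 - 3))/(5*(4 + (⅓)*2*(-8 - 3))) + 5)*10 = ((1 - 12 - 2*(-11))/(5*(4 + (⅓)*2*(-11))) + 5)*10 = ((1 - 12 - 3*(-22/3))/(5*(4 - 22/3)) + 5)*10 = ((1 - 12 + 22)/(5*(-10/3)) + 5)*10 = ((⅕)*(-3/10)*11 + 5)*10 = (-33/50 + 5)*10 = (217/50)*10 = 217/5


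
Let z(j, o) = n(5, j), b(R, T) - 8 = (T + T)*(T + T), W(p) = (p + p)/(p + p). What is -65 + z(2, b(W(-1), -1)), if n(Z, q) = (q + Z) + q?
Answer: -56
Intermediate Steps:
n(Z, q) = Z + 2*q (n(Z, q) = (Z + q) + q = Z + 2*q)
W(p) = 1 (W(p) = (2*p)/((2*p)) = (2*p)*(1/(2*p)) = 1)
b(R, T) = 8 + 4*T**2 (b(R, T) = 8 + (T + T)*(T + T) = 8 + (2*T)*(2*T) = 8 + 4*T**2)
z(j, o) = 5 + 2*j
-65 + z(2, b(W(-1), -1)) = -65 + (5 + 2*2) = -65 + (5 + 4) = -65 + 9 = -56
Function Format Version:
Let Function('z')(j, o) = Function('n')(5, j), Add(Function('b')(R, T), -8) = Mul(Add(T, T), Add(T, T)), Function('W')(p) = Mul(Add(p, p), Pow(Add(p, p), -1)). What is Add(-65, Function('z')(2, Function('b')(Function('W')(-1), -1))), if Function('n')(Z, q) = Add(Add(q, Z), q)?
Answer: -56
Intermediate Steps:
Function('n')(Z, q) = Add(Z, Mul(2, q)) (Function('n')(Z, q) = Add(Add(Z, q), q) = Add(Z, Mul(2, q)))
Function('W')(p) = 1 (Function('W')(p) = Mul(Mul(2, p), Pow(Mul(2, p), -1)) = Mul(Mul(2, p), Mul(Rational(1, 2), Pow(p, -1))) = 1)
Function('b')(R, T) = Add(8, Mul(4, Pow(T, 2))) (Function('b')(R, T) = Add(8, Mul(Add(T, T), Add(T, T))) = Add(8, Mul(Mul(2, T), Mul(2, T))) = Add(8, Mul(4, Pow(T, 2))))
Function('z')(j, o) = Add(5, Mul(2, j))
Add(-65, Function('z')(2, Function('b')(Function('W')(-1), -1))) = Add(-65, Add(5, Mul(2, 2))) = Add(-65, Add(5, 4)) = Add(-65, 9) = -56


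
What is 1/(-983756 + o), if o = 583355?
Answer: -1/400401 ≈ -2.4975e-6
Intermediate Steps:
1/(-983756 + o) = 1/(-983756 + 583355) = 1/(-400401) = -1/400401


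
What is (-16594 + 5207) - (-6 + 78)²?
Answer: -16571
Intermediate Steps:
(-16594 + 5207) - (-6 + 78)² = -11387 - 1*72² = -11387 - 1*5184 = -11387 - 5184 = -16571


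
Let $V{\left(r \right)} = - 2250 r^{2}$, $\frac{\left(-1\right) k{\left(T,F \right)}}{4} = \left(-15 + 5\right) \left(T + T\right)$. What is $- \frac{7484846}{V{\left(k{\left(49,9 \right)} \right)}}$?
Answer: $\frac{3742423}{17287200000} \approx 0.00021649$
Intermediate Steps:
$k{\left(T,F \right)} = 80 T$ ($k{\left(T,F \right)} = - 4 \left(-15 + 5\right) \left(T + T\right) = - 4 \left(- 10 \cdot 2 T\right) = - 4 \left(- 20 T\right) = 80 T$)
$- \frac{7484846}{V{\left(k{\left(49,9 \right)} \right)}} = - \frac{7484846}{\left(-2250\right) \left(80 \cdot 49\right)^{2}} = - \frac{7484846}{\left(-2250\right) 3920^{2}} = - \frac{7484846}{\left(-2250\right) 15366400} = - \frac{7484846}{-34574400000} = \left(-7484846\right) \left(- \frac{1}{34574400000}\right) = \frac{3742423}{17287200000}$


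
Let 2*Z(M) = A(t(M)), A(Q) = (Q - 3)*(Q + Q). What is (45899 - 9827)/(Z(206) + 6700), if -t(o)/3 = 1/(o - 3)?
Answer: 185811381/34512767 ≈ 5.3838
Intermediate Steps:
t(o) = -3/(-3 + o) (t(o) = -3/(o - 3) = -3/(-3 + o))
A(Q) = 2*Q*(-3 + Q) (A(Q) = (-3 + Q)*(2*Q) = 2*Q*(-3 + Q))
Z(M) = -3*(-3 - 3/(-3 + M))/(-3 + M) (Z(M) = (2*(-3/(-3 + M))*(-3 - 3/(-3 + M)))/2 = (-6*(-3 - 3/(-3 + M))/(-3 + M))/2 = -3*(-3 - 3/(-3 + M))/(-3 + M))
(45899 - 9827)/(Z(206) + 6700) = (45899 - 9827)/(9*(-2 + 206)/(-3 + 206)**2 + 6700) = 36072/(9*204/203**2 + 6700) = 36072/(9*(1/41209)*204 + 6700) = 36072/(1836/41209 + 6700) = 36072/(276102136/41209) = 36072*(41209/276102136) = 185811381/34512767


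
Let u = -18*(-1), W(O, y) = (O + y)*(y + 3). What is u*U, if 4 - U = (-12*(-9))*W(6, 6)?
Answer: -209880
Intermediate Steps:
W(O, y) = (3 + y)*(O + y) (W(O, y) = (O + y)*(3 + y) = (3 + y)*(O + y))
U = -11660 (U = 4 - (-12*(-9))*(6**2 + 3*6 + 3*6 + 6*6) = 4 - 108*(36 + 18 + 18 + 36) = 4 - 108*108 = 4 - 1*11664 = 4 - 11664 = -11660)
u = 18
u*U = 18*(-11660) = -209880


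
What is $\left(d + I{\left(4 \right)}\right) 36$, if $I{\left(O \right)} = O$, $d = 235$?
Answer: $8604$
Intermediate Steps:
$\left(d + I{\left(4 \right)}\right) 36 = \left(235 + 4\right) 36 = 239 \cdot 36 = 8604$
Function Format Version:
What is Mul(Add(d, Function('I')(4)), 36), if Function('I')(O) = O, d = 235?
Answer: 8604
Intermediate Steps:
Mul(Add(d, Function('I')(4)), 36) = Mul(Add(235, 4), 36) = Mul(239, 36) = 8604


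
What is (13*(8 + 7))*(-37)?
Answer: -7215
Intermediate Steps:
(13*(8 + 7))*(-37) = (13*15)*(-37) = 195*(-37) = -7215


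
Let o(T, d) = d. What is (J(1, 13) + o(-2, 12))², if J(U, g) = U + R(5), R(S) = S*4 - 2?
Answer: 961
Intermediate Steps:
R(S) = -2 + 4*S (R(S) = 4*S - 2 = -2 + 4*S)
J(U, g) = 18 + U (J(U, g) = U + (-2 + 4*5) = U + (-2 + 20) = U + 18 = 18 + U)
(J(1, 13) + o(-2, 12))² = ((18 + 1) + 12)² = (19 + 12)² = 31² = 961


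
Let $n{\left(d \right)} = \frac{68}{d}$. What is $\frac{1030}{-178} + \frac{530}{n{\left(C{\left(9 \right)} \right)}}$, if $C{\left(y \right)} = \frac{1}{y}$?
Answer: $- \frac{134005}{27234} \approx -4.9205$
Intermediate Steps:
$\frac{1030}{-178} + \frac{530}{n{\left(C{\left(9 \right)} \right)}} = \frac{1030}{-178} + \frac{530}{68 \frac{1}{\frac{1}{9}}} = 1030 \left(- \frac{1}{178}\right) + \frac{530}{68 \frac{1}{\frac{1}{9}}} = - \frac{515}{89} + \frac{530}{68 \cdot 9} = - \frac{515}{89} + \frac{530}{612} = - \frac{515}{89} + 530 \cdot \frac{1}{612} = - \frac{515}{89} + \frac{265}{306} = - \frac{134005}{27234}$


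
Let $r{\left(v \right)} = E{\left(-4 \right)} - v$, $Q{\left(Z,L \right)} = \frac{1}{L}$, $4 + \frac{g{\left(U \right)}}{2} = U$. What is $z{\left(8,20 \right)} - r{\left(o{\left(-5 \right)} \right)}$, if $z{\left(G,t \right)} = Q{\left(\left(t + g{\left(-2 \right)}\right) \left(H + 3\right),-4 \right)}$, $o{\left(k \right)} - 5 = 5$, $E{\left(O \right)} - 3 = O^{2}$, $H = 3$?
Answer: $- \frac{37}{4} \approx -9.25$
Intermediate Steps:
$g{\left(U \right)} = -8 + 2 U$
$E{\left(O \right)} = 3 + O^{2}$
$o{\left(k \right)} = 10$ ($o{\left(k \right)} = 5 + 5 = 10$)
$r{\left(v \right)} = 19 - v$ ($r{\left(v \right)} = \left(3 + \left(-4\right)^{2}\right) - v = \left(3 + 16\right) - v = 19 - v$)
$z{\left(G,t \right)} = - \frac{1}{4}$ ($z{\left(G,t \right)} = \frac{1}{-4} = - \frac{1}{4}$)
$z{\left(8,20 \right)} - r{\left(o{\left(-5 \right)} \right)} = - \frac{1}{4} - \left(19 - 10\right) = - \frac{1}{4} - 9 = - \frac{37}{4}$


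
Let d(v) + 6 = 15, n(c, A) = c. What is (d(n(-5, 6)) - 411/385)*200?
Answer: 122160/77 ≈ 1586.5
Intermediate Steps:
d(v) = 9 (d(v) = -6 + 15 = 9)
(d(n(-5, 6)) - 411/385)*200 = (9 - 411/385)*200 = (3054/385)*200 = 122160/77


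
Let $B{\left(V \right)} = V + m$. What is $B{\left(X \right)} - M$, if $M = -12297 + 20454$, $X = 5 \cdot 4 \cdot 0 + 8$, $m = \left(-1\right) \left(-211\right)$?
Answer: $-7938$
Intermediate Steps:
$m = 211$
$X = 8$ ($X = 20 \cdot 0 + 8 = 0 + 8 = 8$)
$M = 8157$
$B{\left(V \right)} = 211 + V$ ($B{\left(V \right)} = V + 211 = 211 + V$)
$B{\left(X \right)} - M = \left(211 + 8\right) - 8157 = 219 - 8157 = -7938$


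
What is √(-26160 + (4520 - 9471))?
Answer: I*√31111 ≈ 176.38*I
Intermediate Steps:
√(-26160 + (4520 - 9471)) = √(-26160 - 4951) = √(-31111) = I*√31111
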